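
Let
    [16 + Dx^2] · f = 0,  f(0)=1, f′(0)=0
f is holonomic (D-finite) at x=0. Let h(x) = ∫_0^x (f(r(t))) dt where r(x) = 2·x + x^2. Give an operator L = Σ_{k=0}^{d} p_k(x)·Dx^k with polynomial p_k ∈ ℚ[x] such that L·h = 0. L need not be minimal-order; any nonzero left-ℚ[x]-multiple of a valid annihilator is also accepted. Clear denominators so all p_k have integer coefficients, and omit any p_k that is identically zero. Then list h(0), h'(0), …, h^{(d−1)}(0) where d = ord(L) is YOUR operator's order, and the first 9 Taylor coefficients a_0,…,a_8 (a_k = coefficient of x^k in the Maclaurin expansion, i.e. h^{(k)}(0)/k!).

L = (64 + 192·x + 192·x^2 + 64·x^3)·Dx - Dx^2 + (1 + x)·Dx^3  (order 3).
h: a_k = 0, 1, 0, -32/3, -8, 488/15, 512/9, -4864/315, -1888/15, …
ICs: h(0) = 0, h′(0) = 1, h′′(0) = 0.

f: a_k = 1, 0, -8, 0, 32/3, 0, -256/45, 0, 512/315, …
h₀=f(r): pull back L_f along r ⇒ L₀.
∫: right-multiply L₀ by Dx.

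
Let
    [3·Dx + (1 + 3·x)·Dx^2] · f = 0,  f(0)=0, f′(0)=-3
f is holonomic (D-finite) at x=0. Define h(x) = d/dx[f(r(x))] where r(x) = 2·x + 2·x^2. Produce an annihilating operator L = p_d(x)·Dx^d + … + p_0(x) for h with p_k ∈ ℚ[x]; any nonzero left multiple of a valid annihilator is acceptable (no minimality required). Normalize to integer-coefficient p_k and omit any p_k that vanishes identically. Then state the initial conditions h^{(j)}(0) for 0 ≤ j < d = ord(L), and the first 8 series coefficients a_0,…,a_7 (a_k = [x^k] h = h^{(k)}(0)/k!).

f: a_k = 0, -3, 9/2, -9, 81/4, -243/5, 243/2, -2187/7, …
Substitute x→r, Dx→(1/r')Dx; clear ⇒ L₀.
h=h₀': d/dx-closure on L₀ ⇒ L.
L = (4 + 12·x + 12·x^2) + (1 + 8·x + 18·x^2 + 12·x^3)·Dx  (order 1).
h: a_k = -6, 24, -108, 504, -2376, 11232, -53136, 251424, …
ICs: h(0) = -6.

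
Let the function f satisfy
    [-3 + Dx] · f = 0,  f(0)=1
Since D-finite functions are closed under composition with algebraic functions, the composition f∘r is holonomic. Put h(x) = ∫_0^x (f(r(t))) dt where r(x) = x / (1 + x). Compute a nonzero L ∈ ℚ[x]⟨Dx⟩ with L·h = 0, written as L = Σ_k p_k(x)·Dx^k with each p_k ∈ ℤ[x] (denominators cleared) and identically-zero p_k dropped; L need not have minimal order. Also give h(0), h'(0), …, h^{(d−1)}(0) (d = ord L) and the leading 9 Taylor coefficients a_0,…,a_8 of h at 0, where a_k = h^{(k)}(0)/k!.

L = -3·Dx + (1 + 2·x + x^2)·Dx^2  (order 2).
h: a_k = 0, 1, 3/2, 1/2, -3/8, 3/40, 7/80, -69/560, 411/4480, …
ICs: h(0) = 0, h′(0) = 1.

f: a_k = 1, 3, 9/2, 9/2, 27/8, 81/40, 81/80, 243/560, 729/4480, …
h₀=f(r): pull back L_f along r ⇒ L₀.
h=∫h₀ ⇒ L = L₀·Dx.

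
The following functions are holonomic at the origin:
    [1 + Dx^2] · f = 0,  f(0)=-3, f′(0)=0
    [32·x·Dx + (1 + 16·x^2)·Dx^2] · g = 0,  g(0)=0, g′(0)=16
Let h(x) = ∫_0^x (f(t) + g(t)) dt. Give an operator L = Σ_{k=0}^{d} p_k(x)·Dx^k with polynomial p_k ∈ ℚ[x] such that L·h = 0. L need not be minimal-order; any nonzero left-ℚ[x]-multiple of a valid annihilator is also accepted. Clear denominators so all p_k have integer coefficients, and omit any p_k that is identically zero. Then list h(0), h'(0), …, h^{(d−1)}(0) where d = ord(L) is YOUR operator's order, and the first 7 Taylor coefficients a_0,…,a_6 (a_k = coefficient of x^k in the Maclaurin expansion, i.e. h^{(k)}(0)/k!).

f: a_k = -3, 0, 3/2, 0, -1/8, 0, 1/240, …
g: a_k = 0, 16, 0, -256/3, 0, 4096/5, 0, …
h₀=f+g: left-lcm gives L₀, ord ≤ 4.
h=∫₀ˣh₀: take L = L₀·Dx.
L = (-6112·x + 99328·x^3 + 8192·x^5)·Dx^2 + (-31 + 1072·x^2 + 25344·x^4 + 4096·x^6)·Dx^3 + (-6112·x + 99328·x^3 + 8192·x^5)·Dx^4 + (-31 + 1072·x^2 + 25344·x^4 + 4096·x^6)·Dx^5  (order 5).
h: a_k = 0, -3, 8, 1/2, -64/3, -1/40, 2048/15, …
ICs: h(0) = 0, h′(0) = -3, h′′(0) = 16, h′′′(0) = 3, h′′′′(0) = -512.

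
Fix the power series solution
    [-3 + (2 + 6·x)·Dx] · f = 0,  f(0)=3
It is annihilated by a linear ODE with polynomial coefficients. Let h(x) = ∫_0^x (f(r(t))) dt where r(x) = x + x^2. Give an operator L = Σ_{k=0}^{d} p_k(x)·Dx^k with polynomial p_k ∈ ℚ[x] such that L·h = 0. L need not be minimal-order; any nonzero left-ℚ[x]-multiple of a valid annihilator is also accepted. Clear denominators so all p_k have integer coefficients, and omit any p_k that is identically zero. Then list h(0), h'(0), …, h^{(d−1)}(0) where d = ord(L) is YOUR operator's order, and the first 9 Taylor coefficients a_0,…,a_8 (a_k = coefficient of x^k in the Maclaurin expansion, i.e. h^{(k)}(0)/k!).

L = (-3 - 6·x)·Dx + (2 + 6·x + 6·x^2)·Dx^2  (order 2).
h: a_k = 0, 3, 9/4, 3/8, -27/64, 297/640, -243/512, 2997/7168, -4131/16384, …
ICs: h(0) = 0, h′(0) = 3.

f: a_k = 3, 9/2, -27/8, 81/16, -1215/128, 5103/256, -45927/1024, 216513/2048, -8444007/32768, …
Change of var in L_f (x↦r) gives L₀.
Integrate: L := L₀·Dx.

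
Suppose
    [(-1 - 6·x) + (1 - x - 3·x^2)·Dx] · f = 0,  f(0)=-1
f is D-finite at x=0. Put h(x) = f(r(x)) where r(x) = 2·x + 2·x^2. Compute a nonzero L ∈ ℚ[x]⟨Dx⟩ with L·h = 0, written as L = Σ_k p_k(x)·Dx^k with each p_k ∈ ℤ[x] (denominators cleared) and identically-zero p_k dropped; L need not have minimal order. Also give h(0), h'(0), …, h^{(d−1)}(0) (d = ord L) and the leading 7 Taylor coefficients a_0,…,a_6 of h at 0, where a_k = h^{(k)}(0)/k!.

f: a_k = -1, -1, -4, -7, -19, -40, -97, …
Substitute x→r, Dx→(1/r')Dx; clear ⇒ L₀.
L = (2 + 28·x + 72·x^2 + 48·x^3) + (-1 + 2·x + 14·x^2 + 24·x^3 + 12·x^4)·Dx  (order 1).
h: a_k = -1, -2, -18, -88, -488, -2664, -14488, …
ICs: h(0) = -1.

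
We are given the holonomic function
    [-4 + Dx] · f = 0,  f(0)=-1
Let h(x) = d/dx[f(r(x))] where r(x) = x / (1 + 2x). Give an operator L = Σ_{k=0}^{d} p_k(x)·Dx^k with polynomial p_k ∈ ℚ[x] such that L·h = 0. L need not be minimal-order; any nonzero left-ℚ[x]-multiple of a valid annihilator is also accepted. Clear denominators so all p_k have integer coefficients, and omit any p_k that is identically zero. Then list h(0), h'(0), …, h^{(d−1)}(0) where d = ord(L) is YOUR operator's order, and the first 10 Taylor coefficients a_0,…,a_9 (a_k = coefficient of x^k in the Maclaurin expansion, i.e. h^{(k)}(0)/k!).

L = -8·x + (-1 - 4·x - 4·x^2)·Dx  (order 1).
h: a_k = -4, 0, 16, -128/3, 64, -512/15, -1280/9, 65536/105, -72704/45, 9207808/2835, …
ICs: h(0) = -4.

f: a_k = -1, -4, -8, -32/3, -32/3, -128/15, -256/45, -1024/315, -512/315, -2048/2835, …
L₀ from L_f via x↦r, Dx↦r'^{-1}Dx.
Derive L from L₀ (diff closure).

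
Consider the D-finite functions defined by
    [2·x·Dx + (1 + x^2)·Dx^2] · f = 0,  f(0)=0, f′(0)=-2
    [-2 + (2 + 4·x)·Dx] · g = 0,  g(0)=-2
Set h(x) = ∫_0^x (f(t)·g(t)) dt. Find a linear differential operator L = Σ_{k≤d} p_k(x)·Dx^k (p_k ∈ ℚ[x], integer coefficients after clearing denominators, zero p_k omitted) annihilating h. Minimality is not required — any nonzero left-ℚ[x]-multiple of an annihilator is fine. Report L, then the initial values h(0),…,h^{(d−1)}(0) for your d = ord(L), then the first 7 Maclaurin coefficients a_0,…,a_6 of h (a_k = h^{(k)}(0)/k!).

f: a_k = 0, -2, 0, 2/3, 0, -2/5, 0, …
g: a_k = -2, -2, 1, -1, 5/4, -7/4, 21/8, …
Sym-product of L_f,L_g gives L₀ (≤ ord 2).
h=∫h₀ ⇒ L = L₀·Dx.
L = (3 - 2·x - x^2)·Dx + (-2 - 2·x + 6·x^2 + 4·x^3)·Dx^2 + (1 + 4·x + 5·x^2 + 4·x^3 + 4·x^4)·Dx^3  (order 3).
h: a_k = 0, 0, 2, 4/3, -5/6, 2/15, -31/180, …
ICs: h(0) = 0, h′(0) = 0, h′′(0) = 4.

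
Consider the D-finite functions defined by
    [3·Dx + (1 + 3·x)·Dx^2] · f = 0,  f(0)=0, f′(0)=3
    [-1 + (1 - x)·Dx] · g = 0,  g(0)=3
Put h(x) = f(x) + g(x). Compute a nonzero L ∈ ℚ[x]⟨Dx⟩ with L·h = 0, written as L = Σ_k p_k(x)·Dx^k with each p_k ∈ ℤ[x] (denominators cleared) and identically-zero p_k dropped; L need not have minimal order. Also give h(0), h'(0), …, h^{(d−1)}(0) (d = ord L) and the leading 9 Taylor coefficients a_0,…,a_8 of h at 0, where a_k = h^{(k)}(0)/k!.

f: a_k = 0, 3, -9/2, 9, -81/4, 243/5, -243/2, 2187/7, -6561/8, …
g: a_k = 3, 3, 3, 3, 3, 3, 3, 3, 3, …
f+g: L₀ = lclm(L_f,L_g), ord ≤ 2+1.
L = (-54 - 18·x)·Dx + (12 - 72·x - 36·x^2)·Dx^2 + (5 + 13·x - 9·x^2 - 9·x^3)·Dx^3  (order 3).
h: a_k = 3, 6, -3/2, 12, -69/4, 258/5, -237/2, 2208/7, -6537/8, …
ICs: h(0) = 3, h′(0) = 6, h′′(0) = -3.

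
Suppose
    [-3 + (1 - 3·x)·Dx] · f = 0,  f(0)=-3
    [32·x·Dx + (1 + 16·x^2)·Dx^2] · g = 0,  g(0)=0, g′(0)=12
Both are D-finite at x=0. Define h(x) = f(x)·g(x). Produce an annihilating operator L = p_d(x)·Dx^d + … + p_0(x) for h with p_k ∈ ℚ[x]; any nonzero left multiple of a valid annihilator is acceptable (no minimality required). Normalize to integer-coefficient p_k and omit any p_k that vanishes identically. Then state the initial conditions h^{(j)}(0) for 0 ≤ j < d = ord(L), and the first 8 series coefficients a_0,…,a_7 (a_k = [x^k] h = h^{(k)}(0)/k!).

f: a_k = -3, -9, -27, -81, -243, -729, -2187, -6561, …
g: a_k = 0, 12, 0, -64, 0, 3072/5, 0, -49152/7, …
L₀ := L_f ⊗_s L_g (sym. prod.), ord ≤ 2.
L = 96·x + (6 - 32·x + 192·x^2)·Dx + (-1 + 3·x - 16·x^2 + 48·x^3)·Dx^2  (order 2).
h: a_k = 0, -36, -108, -132, -396, -15156/5, -45468/5, -217548/35, …
ICs: h(0) = 0, h′(0) = -36.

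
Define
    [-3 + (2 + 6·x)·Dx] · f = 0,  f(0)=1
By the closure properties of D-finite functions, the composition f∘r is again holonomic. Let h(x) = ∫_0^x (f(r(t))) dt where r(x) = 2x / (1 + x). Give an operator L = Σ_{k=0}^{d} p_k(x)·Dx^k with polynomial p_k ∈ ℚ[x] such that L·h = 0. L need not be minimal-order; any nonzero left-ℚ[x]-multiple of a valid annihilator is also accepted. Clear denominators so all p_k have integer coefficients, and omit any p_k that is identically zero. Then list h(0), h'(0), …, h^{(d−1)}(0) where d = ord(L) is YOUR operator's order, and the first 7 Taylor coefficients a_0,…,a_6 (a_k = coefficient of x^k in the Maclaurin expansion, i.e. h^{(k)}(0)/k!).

L = -3·Dx + (1 + 8·x + 7·x^2)·Dx^2  (order 2).
h: a_k = 0, 1, 3/2, -5/2, 51/8, -861/40, 1379/16, …
ICs: h(0) = 0, h′(0) = 1.

f: a_k = 1, 3/2, -9/8, 27/16, -405/128, 1701/256, -15309/1024, …
f∘r: x↦r, Dx↦Dx/r' in L_f ⇒ L₀.
Integrate: L := L₀·Dx.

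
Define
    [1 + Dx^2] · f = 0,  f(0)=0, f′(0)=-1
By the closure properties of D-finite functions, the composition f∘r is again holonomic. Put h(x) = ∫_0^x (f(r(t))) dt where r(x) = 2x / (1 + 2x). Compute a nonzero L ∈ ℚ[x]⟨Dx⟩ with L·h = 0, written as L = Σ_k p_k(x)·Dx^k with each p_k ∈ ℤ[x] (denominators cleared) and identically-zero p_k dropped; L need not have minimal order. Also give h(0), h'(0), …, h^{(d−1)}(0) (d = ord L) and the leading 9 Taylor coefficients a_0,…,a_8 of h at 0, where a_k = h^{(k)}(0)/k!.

f: a_k = 0, -1, 0, 1/6, 0, -1/120, 0, 1/5040, 0, …
Substitute x→r, Dx→(1/r')Dx; clear ⇒ L₀.
h=∫₀ˣh₀: take L = L₀·Dx.
L = 4·Dx + (4 + 24·x + 48·x^2 + 32·x^3)·Dx^2 + (1 + 8·x + 24·x^2 + 32·x^3 + 16·x^4)·Dx^3  (order 3).
h: a_k = 0, 0, -1, 4/3, -5/3, 8/5, -2/45, -40/7, 6931/315, …
ICs: h(0) = 0, h′(0) = 0, h′′(0) = -2.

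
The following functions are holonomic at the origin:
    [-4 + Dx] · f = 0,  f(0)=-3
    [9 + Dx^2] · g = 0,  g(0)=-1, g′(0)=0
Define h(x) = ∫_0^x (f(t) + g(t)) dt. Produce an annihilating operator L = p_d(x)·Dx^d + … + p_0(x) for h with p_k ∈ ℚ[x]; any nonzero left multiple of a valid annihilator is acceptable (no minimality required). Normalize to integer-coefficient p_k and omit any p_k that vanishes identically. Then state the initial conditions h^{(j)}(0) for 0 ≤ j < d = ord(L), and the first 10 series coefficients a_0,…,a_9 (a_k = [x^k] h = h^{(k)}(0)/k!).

L = -36·Dx + 9·Dx^2 - 4·Dx^3 + Dx^4  (order 4).
h: a_k = 0, -4, -6, -13/2, -8, -283/40, -64/15, -3853/1680, -128/105, -67723/120960, …
ICs: h(0) = 0, h′(0) = -4, h′′(0) = -12, h′′′(0) = -39.

f: a_k = -3, -12, -24, -32, -32, -128/5, -256/15, -1024/105, -512/105, -2048/945, …
g: a_k = -1, 0, 9/2, 0, -27/8, 0, 81/80, 0, -729/4480, 0, …
Weyl lclm of L_f,L_g ⇒ L₀ (ord ≤ 3).
∫: right-multiply L₀ by Dx.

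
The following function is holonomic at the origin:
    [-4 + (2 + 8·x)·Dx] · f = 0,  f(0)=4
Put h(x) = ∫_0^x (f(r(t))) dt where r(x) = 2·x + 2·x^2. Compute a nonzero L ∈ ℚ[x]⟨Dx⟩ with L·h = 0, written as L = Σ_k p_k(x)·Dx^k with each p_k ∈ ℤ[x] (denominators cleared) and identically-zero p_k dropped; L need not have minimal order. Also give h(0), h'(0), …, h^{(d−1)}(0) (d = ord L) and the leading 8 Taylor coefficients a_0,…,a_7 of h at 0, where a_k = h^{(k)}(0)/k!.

f: a_k = 4, 8, -8, 16, -40, 112, -336, 1056, …
h₀=f(r): pull back L_f along r ⇒ L₀.
Integrate: L := L₀·Dx.
L = (-4 - 8·x)·Dx + (1 + 8·x + 8·x^2)·Dx^2  (order 2).
h: a_k = 0, 4, 8, -16/3, 16, -288/5, 704/3, -7296/7, …
ICs: h(0) = 0, h′(0) = 4.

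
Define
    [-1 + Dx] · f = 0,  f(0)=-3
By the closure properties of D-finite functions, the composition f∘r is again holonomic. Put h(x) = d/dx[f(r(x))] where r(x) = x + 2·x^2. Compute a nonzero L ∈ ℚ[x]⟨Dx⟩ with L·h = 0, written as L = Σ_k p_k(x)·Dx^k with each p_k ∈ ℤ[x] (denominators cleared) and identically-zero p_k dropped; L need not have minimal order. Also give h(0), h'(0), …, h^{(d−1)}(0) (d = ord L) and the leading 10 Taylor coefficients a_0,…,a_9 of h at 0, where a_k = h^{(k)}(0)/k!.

L = (5 + 8·x + 16·x^2) + (-1 - 4·x)·Dx  (order 1).
h: a_k = -3, -15, -39/2, -73/2, -281/8, -1741/40, -1697/48, -57233/1680, -328753/13440, -2389141/120960, …
ICs: h(0) = -3.

f: a_k = -3, -3, -3/2, -1/2, -1/8, -1/40, -1/240, -1/1680, -1/13440, -1/120960, …
f∘r: x↦r, Dx↦Dx/r' in L_f ⇒ L₀.
h₀' ⇒ L via d/dx closure of L₀.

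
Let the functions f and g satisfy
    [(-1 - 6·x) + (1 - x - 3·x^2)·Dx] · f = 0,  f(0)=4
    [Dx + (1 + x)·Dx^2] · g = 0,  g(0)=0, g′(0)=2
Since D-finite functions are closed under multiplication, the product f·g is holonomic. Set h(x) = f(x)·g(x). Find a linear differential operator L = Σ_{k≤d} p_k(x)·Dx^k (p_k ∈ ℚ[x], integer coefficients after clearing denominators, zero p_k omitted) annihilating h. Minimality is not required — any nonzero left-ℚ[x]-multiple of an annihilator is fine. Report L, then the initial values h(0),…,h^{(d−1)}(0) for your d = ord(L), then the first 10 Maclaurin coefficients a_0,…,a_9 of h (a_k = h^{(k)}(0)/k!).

L = (7 + 12·x) + (1 + 15·x + 15·x^2)·Dx + (-1 + 4·x^2 + 3·x^3)·Dx^2  (order 2).
h: a_k = 0, 8, 4, 92/3, 122/3, 2014/15, 3824/15, 69182/105, 149381/105, 1071061/315, …
ICs: h(0) = 0, h′(0) = 8.

f: a_k = 4, 4, 16, 28, 76, 160, 388, 868, 2032, 4636, …
g: a_k = 0, 2, -1, 2/3, -1/2, 2/5, -1/3, 2/7, -1/4, 2/9, …
h₀=f·g: eliminate ⇒ L₀, order ≤ 1·2.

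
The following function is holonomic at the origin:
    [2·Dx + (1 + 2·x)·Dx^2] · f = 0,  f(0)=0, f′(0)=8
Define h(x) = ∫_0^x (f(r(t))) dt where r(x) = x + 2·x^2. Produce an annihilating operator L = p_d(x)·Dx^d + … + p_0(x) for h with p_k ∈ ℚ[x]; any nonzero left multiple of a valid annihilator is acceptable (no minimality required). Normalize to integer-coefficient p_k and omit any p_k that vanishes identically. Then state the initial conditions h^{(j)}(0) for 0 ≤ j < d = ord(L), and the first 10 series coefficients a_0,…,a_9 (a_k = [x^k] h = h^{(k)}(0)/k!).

L = (-2 + 8·x + 16·x^2)·Dx^2 + (1 + 6·x + 12·x^2 + 16·x^3)·Dx^3  (order 3).
h: a_k = 0, 0, 4, 8/3, -16/3, 16/5, 64/15, -256/21, 64/7, 128/9, …
ICs: h(0) = 0, h′(0) = 0, h′′(0) = 8.

f: a_k = 0, 8, -8, 32/3, -16, 128/5, -128/3, 512/7, -128, 2048/9, …
h₀=f(r): pull back L_f along r ⇒ L₀.
Integrate: L := L₀·Dx.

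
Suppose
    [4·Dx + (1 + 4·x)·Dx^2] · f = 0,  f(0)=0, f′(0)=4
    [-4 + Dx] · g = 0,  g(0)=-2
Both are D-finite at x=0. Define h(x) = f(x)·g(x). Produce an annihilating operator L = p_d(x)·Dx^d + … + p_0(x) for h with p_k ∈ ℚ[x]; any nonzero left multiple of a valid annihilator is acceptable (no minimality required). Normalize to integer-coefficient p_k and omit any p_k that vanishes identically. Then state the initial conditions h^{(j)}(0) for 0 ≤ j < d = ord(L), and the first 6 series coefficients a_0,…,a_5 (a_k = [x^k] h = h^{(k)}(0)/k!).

f: a_k = 0, 4, -8, 64/3, -64, 1024/5, …
g: a_k = -2, -8, -16, -64/3, -64/3, -256/15, …
Sym-product of L_f,L_g gives L₀ (≤ ord 2).
L = 64·x + (-4 - 32·x)·Dx + (1 + 4·x)·Dx^2  (order 2).
h: a_k = 0, -8, -16, -128/3, 0, -768/5, …
ICs: h(0) = 0, h′(0) = -8.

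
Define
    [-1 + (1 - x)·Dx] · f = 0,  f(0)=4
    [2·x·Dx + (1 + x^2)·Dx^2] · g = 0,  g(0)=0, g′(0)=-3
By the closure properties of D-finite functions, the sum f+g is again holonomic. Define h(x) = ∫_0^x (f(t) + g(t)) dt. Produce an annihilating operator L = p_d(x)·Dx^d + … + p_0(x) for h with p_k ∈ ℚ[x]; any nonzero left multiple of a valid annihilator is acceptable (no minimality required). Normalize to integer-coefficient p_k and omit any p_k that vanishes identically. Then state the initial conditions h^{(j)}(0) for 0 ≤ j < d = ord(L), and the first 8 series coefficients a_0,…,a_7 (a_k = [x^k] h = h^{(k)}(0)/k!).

f: a_k = 4, 4, 4, 4, 4, 4, 4, 4, …
g: a_k = 0, -3, 0, 1, 0, -3/5, 0, 3/7, …
Sum ⇒ L₀ = lclm(L_f,L_g) in ℚ(x)⟨Dx⟩.
Integrate: L := L₀·Dx.
L = (-2 + 8·x + 6·x^2)·Dx^2 + (4 - 2·x + 4·x^2 + 6·x^3)·Dx^3 + (-1 + x^4)·Dx^4  (order 4).
h: a_k = 0, 4, 1/2, 4/3, 5/4, 4/5, 17/30, 4/7, …
ICs: h(0) = 0, h′(0) = 4, h′′(0) = 1, h′′′(0) = 8.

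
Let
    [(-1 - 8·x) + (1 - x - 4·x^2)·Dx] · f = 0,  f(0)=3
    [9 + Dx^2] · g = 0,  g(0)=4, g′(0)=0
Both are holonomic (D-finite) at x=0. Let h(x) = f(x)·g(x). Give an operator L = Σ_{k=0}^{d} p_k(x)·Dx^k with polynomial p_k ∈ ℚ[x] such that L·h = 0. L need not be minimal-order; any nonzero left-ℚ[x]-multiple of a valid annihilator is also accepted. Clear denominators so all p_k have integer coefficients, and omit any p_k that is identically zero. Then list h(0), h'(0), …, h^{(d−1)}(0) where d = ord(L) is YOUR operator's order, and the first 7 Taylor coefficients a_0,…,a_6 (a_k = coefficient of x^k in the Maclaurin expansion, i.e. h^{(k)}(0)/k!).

L = (-1 + 9·x + 36·x^2) + (2 + 16·x)·Dx + (-1 + x + 4·x^2)·Dx^2  (order 2).
h: a_k = 12, 12, 6, 54, 237/2, 669/2, 15927/20, …
ICs: h(0) = 12, h′(0) = 12.

f: a_k = 3, 3, 15, 27, 87, 195, 543, …
g: a_k = 4, 0, -18, 0, 27/2, 0, -81/20, …
f·g: L₀ = L_f ⊗_s L_g, ord ≤ 1·2.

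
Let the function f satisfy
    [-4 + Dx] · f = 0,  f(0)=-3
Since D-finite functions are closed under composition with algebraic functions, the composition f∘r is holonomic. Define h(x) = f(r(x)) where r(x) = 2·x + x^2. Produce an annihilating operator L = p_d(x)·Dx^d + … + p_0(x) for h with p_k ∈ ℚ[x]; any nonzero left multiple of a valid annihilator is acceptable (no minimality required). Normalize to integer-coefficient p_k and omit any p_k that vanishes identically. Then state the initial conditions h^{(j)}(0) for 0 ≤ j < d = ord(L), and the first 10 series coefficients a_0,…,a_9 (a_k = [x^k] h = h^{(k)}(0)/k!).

f: a_k = -3, -12, -24, -32, -32, -128/5, -256/15, -1024/105, -512/105, -2048/945, …
h₀=f(r): pull back L_f along r ⇒ L₀.
L = (-8 - 8·x) + Dx  (order 1).
h: a_k = -3, -24, -108, -352, -920, -10176/5, -59104/15, -717056/105, -376928/35, -2956544/189, …
ICs: h(0) = -3.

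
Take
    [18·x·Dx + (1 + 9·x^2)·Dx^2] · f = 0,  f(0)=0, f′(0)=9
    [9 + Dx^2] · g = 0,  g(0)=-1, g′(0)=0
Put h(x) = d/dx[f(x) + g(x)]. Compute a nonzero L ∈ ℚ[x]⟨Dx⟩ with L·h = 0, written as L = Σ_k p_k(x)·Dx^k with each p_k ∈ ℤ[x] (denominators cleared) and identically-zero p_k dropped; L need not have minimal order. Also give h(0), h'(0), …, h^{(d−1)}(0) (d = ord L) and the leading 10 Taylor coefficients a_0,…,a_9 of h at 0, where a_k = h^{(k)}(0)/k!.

L = (-1782·x + 20412·x^3 + 13122·x^5) + (-9 + 567·x^2 + 6561·x^4 + 6561·x^6)·Dx + (-198·x + 2268·x^3 + 1458·x^5)·Dx^2 + (-1 + 63·x^2 + 729·x^4 + 729·x^6)·Dx^3  (order 3).
h: a_k = 9, 9, -81, -27/2, 729, 243/40, -6561, -729/560, 59049, 729/4480, …
ICs: h(0) = 9, h′(0) = 9, h′′(0) = -162.

f: a_k = 0, 9, 0, -27, 0, 729/5, 0, -6561/7, 0, 6561, …
g: a_k = -1, 0, 9/2, 0, -27/8, 0, 81/80, 0, -729/4480, 0, …
f+g: L₀ = lclm(L_f,L_g), ord ≤ 2+2.
Derive L from L₀ (diff closure).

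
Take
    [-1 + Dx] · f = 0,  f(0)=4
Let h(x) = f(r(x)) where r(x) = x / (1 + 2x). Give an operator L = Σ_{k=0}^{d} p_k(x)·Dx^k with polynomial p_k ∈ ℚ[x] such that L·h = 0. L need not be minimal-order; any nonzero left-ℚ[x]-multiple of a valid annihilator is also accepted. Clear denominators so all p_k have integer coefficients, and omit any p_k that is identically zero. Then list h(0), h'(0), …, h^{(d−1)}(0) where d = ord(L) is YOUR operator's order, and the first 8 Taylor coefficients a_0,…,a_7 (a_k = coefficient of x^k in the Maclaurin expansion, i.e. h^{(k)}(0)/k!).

L = -1 + (1 + 4·x + 4·x^2)·Dx  (order 1).
h: a_k = 4, 4, -6, 26/3, -71/6, 147/10, -2699/180, 9157/1260, …
ICs: h(0) = 4.

f: a_k = 4, 4, 2, 2/3, 1/6, 1/30, 1/180, 1/1260, …
f∘r: x↦r, Dx↦Dx/r' in L_f ⇒ L₀.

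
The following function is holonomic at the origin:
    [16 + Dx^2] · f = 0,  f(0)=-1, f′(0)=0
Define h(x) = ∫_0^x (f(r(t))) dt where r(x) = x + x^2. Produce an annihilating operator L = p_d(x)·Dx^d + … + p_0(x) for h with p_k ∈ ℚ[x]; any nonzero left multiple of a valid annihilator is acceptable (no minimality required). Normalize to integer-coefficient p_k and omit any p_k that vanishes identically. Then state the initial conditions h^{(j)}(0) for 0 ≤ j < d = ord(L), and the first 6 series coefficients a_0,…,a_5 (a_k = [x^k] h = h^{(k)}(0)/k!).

L = (16 + 96·x + 192·x^2 + 128·x^3)·Dx - 2·Dx^2 + (1 + 2·x)·Dx^3  (order 3).
h: a_k = 0, -1, 0, 8/3, 4, -8/15, …
ICs: h(0) = 0, h′(0) = -1, h′′(0) = 0.

f: a_k = -1, 0, 8, 0, -32/3, 0, …
L₀ from L_f via x↦r, Dx↦r'^{-1}Dx.
Integrate: L := L₀·Dx.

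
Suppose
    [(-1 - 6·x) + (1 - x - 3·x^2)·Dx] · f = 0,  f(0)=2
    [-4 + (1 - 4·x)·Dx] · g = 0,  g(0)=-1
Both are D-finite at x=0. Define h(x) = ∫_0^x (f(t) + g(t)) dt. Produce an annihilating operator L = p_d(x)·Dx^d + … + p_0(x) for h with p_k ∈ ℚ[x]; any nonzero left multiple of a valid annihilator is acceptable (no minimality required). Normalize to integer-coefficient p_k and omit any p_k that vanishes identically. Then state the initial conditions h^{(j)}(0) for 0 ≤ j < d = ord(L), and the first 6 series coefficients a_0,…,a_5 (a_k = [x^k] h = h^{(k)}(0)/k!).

L = (-72·x + 72·x^2 - 96·x^3)·Dx + (8 - 6·x - 66·x^2 + 112·x^3 - 192·x^4)·Dx^2 + (-1 + 7·x - 15·x^2 + 10·x^3 + 20·x^4 - 48·x^5)·Dx^3  (order 3).
h: a_k = 0, 1, -1, -8/3, -25/2, -218/5, …
ICs: h(0) = 0, h′(0) = 1, h′′(0) = -2.

f: a_k = 2, 2, 8, 14, 38, 80, …
g: a_k = -1, -4, -16, -64, -256, -1024, …
h₀=f+g: left-lcm gives L₀, ord ≤ 2.
∫: right-multiply L₀ by Dx.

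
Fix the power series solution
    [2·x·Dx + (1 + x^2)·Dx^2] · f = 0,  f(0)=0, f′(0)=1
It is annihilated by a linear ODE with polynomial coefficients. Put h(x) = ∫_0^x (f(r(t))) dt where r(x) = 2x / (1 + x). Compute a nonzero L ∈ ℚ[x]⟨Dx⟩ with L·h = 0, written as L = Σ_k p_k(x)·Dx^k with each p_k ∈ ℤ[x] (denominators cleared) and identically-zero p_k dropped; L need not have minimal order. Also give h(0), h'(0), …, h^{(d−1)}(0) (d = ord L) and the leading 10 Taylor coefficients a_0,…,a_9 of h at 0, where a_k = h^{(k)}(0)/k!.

L = (2 + 10·x)·Dx^2 + (1 + 2·x + 5·x^2)·Dx^3  (order 3).
h: a_k = 0, 0, 1, -2/3, -1/6, 6/5, -19/15, -22/21, 139/28, -14/3, …
ICs: h(0) = 0, h′(0) = 0, h′′(0) = 2.

f: a_k = 0, 1, 0, -1/3, 0, 1/5, 0, -1/7, 0, 1/9, …
f∘r: x↦r, Dx↦Dx/r' in L_f ⇒ L₀.
∫: right-multiply L₀ by Dx.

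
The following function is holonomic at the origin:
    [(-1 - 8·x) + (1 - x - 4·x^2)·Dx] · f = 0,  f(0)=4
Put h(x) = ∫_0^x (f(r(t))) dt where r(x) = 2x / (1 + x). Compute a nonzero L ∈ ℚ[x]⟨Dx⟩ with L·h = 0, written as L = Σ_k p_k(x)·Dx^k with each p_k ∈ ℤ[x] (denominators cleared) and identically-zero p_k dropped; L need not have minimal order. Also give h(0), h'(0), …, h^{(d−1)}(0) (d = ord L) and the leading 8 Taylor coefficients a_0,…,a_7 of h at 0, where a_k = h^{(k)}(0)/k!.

L = (2 + 34·x)·Dx + (-1 - x + 17·x^2 + 17·x^3)·Dx^2  (order 2).
h: a_k = 0, 4, 4, 24, 34, 1224/5, 1156/3, 20808/7, …
ICs: h(0) = 0, h′(0) = 4.

f: a_k = 4, 4, 20, 36, 116, 260, 724, 1764, …
Substitute x→r, Dx→(1/r')Dx; clear ⇒ L₀.
h=∫h₀ ⇒ L = L₀·Dx.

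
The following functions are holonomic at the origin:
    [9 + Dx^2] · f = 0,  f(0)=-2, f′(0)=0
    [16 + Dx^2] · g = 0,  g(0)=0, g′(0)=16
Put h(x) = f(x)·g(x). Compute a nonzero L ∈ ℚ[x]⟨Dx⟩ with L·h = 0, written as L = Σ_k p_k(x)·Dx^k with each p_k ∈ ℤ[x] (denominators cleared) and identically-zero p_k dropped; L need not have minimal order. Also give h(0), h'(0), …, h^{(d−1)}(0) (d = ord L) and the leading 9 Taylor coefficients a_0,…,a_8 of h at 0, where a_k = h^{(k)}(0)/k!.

f: a_k = -2, 0, 9, 0, -27/4, 0, 81/40, 0, -729/2240, …
g: a_k = 0, 16, 0, -128/3, 0, 512/15, 0, -4096/315, 0, …
Sym-product of L_f,L_g gives L₀ (≤ ord 4).
L = 49 + 50·Dx^2 + Dx^4  (order 4).
h: a_k = 0, -32, 0, 688/3, 0, -8404/15, 0, 205886/315, 0, …
ICs: h(0) = 0, h′(0) = -32, h′′(0) = 0, h′′′(0) = 1376.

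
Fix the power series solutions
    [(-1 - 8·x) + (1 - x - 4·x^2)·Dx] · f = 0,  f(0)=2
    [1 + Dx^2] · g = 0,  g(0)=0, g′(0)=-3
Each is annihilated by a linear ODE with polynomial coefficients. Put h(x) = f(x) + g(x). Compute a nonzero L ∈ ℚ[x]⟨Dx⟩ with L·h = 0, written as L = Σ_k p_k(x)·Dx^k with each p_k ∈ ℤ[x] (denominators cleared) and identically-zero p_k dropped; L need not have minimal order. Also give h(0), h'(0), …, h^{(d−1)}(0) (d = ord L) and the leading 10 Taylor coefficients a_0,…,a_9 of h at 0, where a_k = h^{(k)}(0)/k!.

f: a_k = 2, 2, 10, 18, 58, 130, 362, 882, 2330, 5858, …
g: a_k = 0, -3, 0, 1/2, 0, -1/40, 0, 1/1680, 0, -1/120960, …
Sum ⇒ L₀ = lclm(L_f,L_g) in ℚ(x)⟨Dx⟩.
L = (55 + 486·x + 553·x^2 + 1488·x^3 + 80·x^4 + 128·x^5) + (-11 - 11·x - 23·x^2 + 169·x^3 + 348·x^4 + 48·x^5 + 64·x^6)·Dx + (55 + 486·x + 553·x^2 + 1488·x^3 + 80·x^4 + 128·x^5)·Dx^2 + (-11 - 11·x - 23·x^2 + 169·x^3 + 348·x^4 + 48·x^5 + 64·x^6)·Dx^3  (order 3).
h: a_k = 2, -1, 10, 37/2, 58, 5199/40, 362, 1481761/1680, 2330, 708583679/120960, …
ICs: h(0) = 2, h′(0) = -1, h′′(0) = 20.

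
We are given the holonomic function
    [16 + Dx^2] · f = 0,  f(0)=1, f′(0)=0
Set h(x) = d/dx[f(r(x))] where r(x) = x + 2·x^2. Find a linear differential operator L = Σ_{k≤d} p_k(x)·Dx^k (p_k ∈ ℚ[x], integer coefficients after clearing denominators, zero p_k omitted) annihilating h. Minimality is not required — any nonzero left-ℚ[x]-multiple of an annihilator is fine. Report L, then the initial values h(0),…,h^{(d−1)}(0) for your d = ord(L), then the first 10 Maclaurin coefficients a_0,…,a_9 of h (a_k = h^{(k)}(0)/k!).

L = (64 + 256·x + 1536·x^2 + 4096·x^3 + 4096·x^4) + (-12 - 48·x)·Dx + (1 + 8·x + 16·x^2)·Dx^2  (order 2).
h: a_k = 0, -16, -96, -256/3, 1280/3, 22528/15, 28672/15, -425984/315, -278528/35, -33554432/2835, …
ICs: h(0) = 0, h′(0) = -16.

f: a_k = 1, 0, -8, 0, 32/3, 0, -256/45, 0, 512/315, 0, …
f∘r: x↦r, Dx↦Dx/r' in L_f ⇒ L₀.
Derive L from L₀ (diff closure).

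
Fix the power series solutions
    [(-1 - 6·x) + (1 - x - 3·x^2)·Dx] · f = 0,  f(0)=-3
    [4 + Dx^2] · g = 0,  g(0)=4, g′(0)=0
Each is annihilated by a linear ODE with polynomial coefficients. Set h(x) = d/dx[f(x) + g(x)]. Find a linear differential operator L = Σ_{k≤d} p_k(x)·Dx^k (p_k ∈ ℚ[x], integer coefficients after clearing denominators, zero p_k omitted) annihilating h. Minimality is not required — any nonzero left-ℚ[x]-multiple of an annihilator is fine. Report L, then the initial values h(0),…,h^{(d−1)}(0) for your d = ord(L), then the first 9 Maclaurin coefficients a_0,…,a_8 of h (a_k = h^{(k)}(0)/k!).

L = (976 + 5056·x + 17104·x^2 + 11760·x^3 + 18720·x^4 + 3888·x^5 + 3888·x^6) + (-92 - 516·x + 372·x^2 + 1232·x^3 + 2280·x^4 + 3240·x^5 + 1512·x^6 + 1296·x^7)·Dx + (244 + 1264·x + 4276·x^2 + 2940·x^3 + 4680·x^4 + 972·x^5 + 972·x^6)·Dx^2 + (-23 - 129·x + 93·x^2 + 308·x^3 + 570·x^4 + 810·x^5 + 378·x^6 + 324·x^7)·Dx^3  (order 3).
h: a_k = -3, -40, -63, -652/3, -600, -26222/15, -4557, -3840416/315, -31293, …
ICs: h(0) = -3, h′(0) = -40, h′′(0) = -126.

f: a_k = -3, -3, -12, -21, -57, -120, -291, -651, -1524, …
g: a_k = 4, 0, -8, 0, 8/3, 0, -16/45, 0, 8/315, …
L₀ := lclm(L_f,L_g); ord L₀ ≤ 1+2.
h₀' ⇒ L via d/dx closure of L₀.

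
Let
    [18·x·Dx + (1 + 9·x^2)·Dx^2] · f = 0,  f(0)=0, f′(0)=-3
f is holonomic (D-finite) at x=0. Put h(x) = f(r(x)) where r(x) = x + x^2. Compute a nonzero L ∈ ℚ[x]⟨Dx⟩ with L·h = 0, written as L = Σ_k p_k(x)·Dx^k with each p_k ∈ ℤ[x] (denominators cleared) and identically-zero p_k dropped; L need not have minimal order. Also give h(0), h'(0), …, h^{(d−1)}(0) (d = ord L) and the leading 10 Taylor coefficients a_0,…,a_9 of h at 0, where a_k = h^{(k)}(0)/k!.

L = (-2 + 18·x + 72·x^2 + 108·x^3 + 54·x^4)·Dx + (1 + 2·x + 9·x^2 + 36·x^3 + 45·x^4 + 18·x^5)·Dx^2  (order 2).
h: a_k = 0, -3, -3, 9, 27, -108/5, -234, -1215/7, 1701, 4131, …
ICs: h(0) = 0, h′(0) = -3.

f: a_k = 0, -3, 0, 9, 0, -243/5, 0, 2187/7, 0, -2187, …
h₀=f(r): pull back L_f along r ⇒ L₀.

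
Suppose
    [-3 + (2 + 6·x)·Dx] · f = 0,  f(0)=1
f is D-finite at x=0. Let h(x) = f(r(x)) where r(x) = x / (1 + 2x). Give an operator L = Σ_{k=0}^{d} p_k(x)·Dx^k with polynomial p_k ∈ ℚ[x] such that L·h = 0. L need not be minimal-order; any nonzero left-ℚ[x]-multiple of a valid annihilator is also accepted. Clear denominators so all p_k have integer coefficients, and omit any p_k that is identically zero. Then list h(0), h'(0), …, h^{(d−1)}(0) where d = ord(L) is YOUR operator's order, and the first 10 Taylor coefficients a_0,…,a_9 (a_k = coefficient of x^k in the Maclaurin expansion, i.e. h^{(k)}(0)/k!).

L = -3 + (2 + 14·x + 20·x^2)·Dx  (order 1).
h: a_k = 1, 3/2, -33/8, 195/16, -4965/128, 33909/256, -492501/1024, 3761283/2048, -239121645/32768, 1959887265/65536, …
ICs: h(0) = 1.

f: a_k = 1, 3/2, -9/8, 27/16, -405/128, 1701/256, -15309/1024, 72171/2048, -2814669/32768, 14073345/65536, …
h₀=f(r): pull back L_f along r ⇒ L₀.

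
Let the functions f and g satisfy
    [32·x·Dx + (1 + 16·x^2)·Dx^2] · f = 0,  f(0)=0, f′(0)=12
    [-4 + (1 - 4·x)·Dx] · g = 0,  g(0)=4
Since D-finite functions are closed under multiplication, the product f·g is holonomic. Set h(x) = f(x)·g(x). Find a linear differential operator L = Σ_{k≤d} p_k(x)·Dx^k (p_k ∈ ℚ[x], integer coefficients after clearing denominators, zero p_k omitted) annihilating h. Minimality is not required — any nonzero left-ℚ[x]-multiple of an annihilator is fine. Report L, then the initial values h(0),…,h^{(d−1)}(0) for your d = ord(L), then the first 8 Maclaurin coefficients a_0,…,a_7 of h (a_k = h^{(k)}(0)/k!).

L = 128·x + (8 - 32·x + 256·x^2)·Dx + (-1 + 4·x - 16·x^2 + 64·x^3)·Dx^2  (order 2).
h: a_k = 0, 48, 192, 512, 2048, 53248/5, 212992/5, 4980736/35, …
ICs: h(0) = 0, h′(0) = 48.

f: a_k = 0, 12, 0, -64, 0, 3072/5, 0, -49152/7, …
g: a_k = 4, 16, 64, 256, 1024, 4096, 16384, 65536, …
h₀=f·g: eliminate ⇒ L₀, order ≤ 2·1.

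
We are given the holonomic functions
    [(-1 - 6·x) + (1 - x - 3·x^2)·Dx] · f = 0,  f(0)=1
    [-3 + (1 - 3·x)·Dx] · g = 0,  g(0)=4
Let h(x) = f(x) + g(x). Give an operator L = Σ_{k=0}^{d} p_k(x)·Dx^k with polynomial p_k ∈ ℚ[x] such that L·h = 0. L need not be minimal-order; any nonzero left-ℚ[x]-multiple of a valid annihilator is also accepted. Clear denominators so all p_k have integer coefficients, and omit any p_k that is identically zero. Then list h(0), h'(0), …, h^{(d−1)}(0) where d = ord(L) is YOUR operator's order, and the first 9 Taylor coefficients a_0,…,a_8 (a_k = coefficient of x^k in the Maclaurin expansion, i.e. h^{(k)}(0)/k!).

L = (6 - 108·x + 162·x^2 - 162·x^3) + (10 - 6·x - 108·x^2 + 270·x^3 - 324·x^4)·Dx + (-2 + 14·x - 33·x^2 + 18·x^3 + 54·x^4 - 81·x^5)·Dx^2  (order 2).
h: a_k = 5, 13, 40, 115, 343, 1012, 3013, 8965, 26752, …
ICs: h(0) = 5, h′(0) = 13.

f: a_k = 1, 1, 4, 7, 19, 40, 97, 217, 508, …
g: a_k = 4, 12, 36, 108, 324, 972, 2916, 8748, 26244, …
f+g: L₀ = lclm(L_f,L_g), ord ≤ 1+1.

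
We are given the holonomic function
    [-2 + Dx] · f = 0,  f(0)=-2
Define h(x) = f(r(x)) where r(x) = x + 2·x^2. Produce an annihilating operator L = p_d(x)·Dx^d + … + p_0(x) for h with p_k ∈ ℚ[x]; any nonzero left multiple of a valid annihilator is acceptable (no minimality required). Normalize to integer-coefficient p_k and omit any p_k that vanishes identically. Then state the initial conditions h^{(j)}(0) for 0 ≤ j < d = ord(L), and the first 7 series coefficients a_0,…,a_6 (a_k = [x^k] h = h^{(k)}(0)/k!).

L = (-2 - 8·x) + Dx  (order 1).
h: a_k = -2, -4, -12, -56/3, -100/3, -216/5, -2648/45, …
ICs: h(0) = -2.

f: a_k = -2, -4, -4, -8/3, -4/3, -8/15, -8/45, …
Substitute x→r, Dx→(1/r')Dx; clear ⇒ L₀.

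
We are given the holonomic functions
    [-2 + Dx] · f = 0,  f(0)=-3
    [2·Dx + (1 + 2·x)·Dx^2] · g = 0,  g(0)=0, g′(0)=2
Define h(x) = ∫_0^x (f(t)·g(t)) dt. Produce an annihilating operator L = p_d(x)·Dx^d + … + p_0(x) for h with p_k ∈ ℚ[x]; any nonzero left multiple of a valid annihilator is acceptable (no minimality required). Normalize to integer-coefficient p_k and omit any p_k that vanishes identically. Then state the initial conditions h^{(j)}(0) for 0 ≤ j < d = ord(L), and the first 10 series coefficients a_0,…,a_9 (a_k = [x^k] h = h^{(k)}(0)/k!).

L = 8·x·Dx + (-2 - 8·x)·Dx^2 + (1 + 2·x)·Dx^3  (order 3).
h: a_k = 0, 0, -3, -2, -2, 0, -6/5, 4/3, -46/21, 464/135, …
ICs: h(0) = 0, h′(0) = 0, h′′(0) = -6.

f: a_k = -3, -6, -6, -4, -2, -4/5, -4/15, -8/105, -2/105, -4/945, …
g: a_k = 0, 2, -2, 8/3, -4, 32/5, -32/3, 128/7, -32, 512/9, …
Sym-product of L_f,L_g gives L₀ (≤ ord 2).
h=∫₀ˣh₀: take L = L₀·Dx.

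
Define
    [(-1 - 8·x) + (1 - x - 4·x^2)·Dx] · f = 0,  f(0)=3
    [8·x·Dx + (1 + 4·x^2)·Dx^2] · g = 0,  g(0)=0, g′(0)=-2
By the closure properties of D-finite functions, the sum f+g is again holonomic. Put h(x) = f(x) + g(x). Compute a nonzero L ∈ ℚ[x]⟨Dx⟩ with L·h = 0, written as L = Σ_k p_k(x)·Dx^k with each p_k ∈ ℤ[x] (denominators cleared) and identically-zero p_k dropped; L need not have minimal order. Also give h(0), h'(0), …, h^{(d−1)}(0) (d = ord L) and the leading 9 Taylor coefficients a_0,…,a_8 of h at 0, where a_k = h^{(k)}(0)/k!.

L = (-40 + 160·x + 2272·x^2 + 4608·x^3 + 16896·x^4 + 6144·x^6)·Dx + (31 + 264·x + 364·x^2 + 2208·x^3 + 4160·x^4 + 12800·x^5 + 768·x^6 + 6144·x^7)·Dx^2 + (-5 - 11·x - 80·x^2 + 116·x^3 + 80·x^4 + 704·x^5 + 1536·x^6 + 256·x^7 + 1024·x^8)·Dx^3  (order 3).
h: a_k = 3, 1, 15, 89/3, 87, 943/5, 543, 9389/7, 3495, …
ICs: h(0) = 3, h′(0) = 1, h′′(0) = 30.

f: a_k = 3, 3, 15, 27, 87, 195, 543, 1323, 3495, …
g: a_k = 0, -2, 0, 8/3, 0, -32/5, 0, 128/7, 0, …
Sum ⇒ L₀ = lclm(L_f,L_g) in ℚ(x)⟨Dx⟩.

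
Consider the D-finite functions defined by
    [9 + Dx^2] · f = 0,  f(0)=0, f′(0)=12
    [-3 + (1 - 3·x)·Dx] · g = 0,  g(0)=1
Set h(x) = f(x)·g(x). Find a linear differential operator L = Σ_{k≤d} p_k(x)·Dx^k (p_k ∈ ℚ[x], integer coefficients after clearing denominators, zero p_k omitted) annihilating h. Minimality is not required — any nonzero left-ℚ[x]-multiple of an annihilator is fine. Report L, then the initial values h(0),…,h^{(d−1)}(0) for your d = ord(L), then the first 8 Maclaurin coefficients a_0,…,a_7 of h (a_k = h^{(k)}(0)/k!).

L = (-9 + 27·x) + 6·Dx + (-1 + 3·x)·Dx^2  (order 2).
h: a_k = 0, 12, 36, 90, 270, 8181/10, 24543/10, 1030563/140, …
ICs: h(0) = 0, h′(0) = 12.

f: a_k = 0, 12, 0, -18, 0, 81/10, 0, -243/140, …
g: a_k = 1, 3, 9, 27, 81, 243, 729, 2187, …
Product ⇒ symmetric product L₀, ord ≤ 2.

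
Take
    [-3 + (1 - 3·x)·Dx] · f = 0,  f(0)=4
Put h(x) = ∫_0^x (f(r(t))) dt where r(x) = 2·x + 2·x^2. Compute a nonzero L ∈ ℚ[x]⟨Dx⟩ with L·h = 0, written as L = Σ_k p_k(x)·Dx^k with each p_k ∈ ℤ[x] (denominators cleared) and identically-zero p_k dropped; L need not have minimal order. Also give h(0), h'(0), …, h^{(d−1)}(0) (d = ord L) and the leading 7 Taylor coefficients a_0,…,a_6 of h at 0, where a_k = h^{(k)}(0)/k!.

f: a_k = 4, 12, 36, 108, 324, 972, 2916, …
f∘r: x↦r, Dx↦Dx/r' in L_f ⇒ L₀.
Integrate: L := L₀·Dx.
L = (6 + 12·x)·Dx + (-1 + 6·x + 6·x^2)·Dx^2  (order 2).
h: a_k = 0, 4, 12, 56, 288, 1584, 9072, …
ICs: h(0) = 0, h′(0) = 4.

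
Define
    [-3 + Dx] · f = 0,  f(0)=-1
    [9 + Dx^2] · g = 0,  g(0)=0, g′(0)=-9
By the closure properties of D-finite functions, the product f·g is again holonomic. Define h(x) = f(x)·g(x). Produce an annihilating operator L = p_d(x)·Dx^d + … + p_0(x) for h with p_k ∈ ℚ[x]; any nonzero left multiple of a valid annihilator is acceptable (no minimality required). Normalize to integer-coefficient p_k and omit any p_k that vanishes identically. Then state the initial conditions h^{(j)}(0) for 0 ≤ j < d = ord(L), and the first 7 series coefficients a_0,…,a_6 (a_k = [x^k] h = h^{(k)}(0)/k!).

L = 18 - 6·Dx + Dx^2  (order 2).
h: a_k = 0, 9, 27, 27, 0, -243/10, -243/10, …
ICs: h(0) = 0, h′(0) = 9.

f: a_k = -1, -3, -9/2, -9/2, -27/8, -81/40, -81/80, …
g: a_k = 0, -9, 0, 27/2, 0, -243/40, 0, …
L₀ := L_f ⊗_s L_g (sym. prod.), ord ≤ 2.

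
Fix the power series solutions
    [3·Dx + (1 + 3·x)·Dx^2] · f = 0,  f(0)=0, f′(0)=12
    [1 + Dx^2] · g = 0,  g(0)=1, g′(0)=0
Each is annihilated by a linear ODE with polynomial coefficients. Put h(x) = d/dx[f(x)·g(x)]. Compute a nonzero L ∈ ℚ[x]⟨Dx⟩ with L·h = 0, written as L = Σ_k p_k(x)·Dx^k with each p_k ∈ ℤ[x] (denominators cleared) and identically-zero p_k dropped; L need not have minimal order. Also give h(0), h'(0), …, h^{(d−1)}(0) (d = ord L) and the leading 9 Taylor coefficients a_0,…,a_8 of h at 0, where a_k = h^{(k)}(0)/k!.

f: a_k = 0, 12, -18, 36, -81, 972/5, -486, 8748/7, -6561/2, …
g: a_k = 1, 0, -1/2, 0, 1/24, 0, -1/720, 0, 1/40320, …
L₀ := L_f ⊗_s L_g (sym. prod.), ord ≤ 4.
h₀' ⇒ L via d/dx closure of L₀.
L = (-8897 - 1764·x - 7722·x^2 - 14364·x^3 - 7533·x^4 + 5832·x^5 + 2916·x^6) + (-3432 - 13248·x - 12420·x^2 - 8100·x^3 + 9720·x^4 + 5832·x^5)·Dx + (-9100 - 3204·x - 11070·x^2 - 17064·x^3 - 6318·x^4 + 11664·x^5 + 5832·x^6)·Dx^2 + (-3432 - 13248·x - 12420·x^2 - 8100·x^3 + 9720·x^4 + 5832·x^5)·Dx^3 + (-203 - 1440·x - 3348·x^2 - 2700·x^3 + 1215·x^4 + 5832·x^5 + 2916·x^6)·Dx^4  (order 4).
h: a_k = 12, -36, 90, -288, 1769/2, -5355/2, 484679/60, -121634/5, 81962427/1120, …
ICs: h(0) = 12, h′(0) = -36, h′′(0) = 180, h′′′(0) = -1728.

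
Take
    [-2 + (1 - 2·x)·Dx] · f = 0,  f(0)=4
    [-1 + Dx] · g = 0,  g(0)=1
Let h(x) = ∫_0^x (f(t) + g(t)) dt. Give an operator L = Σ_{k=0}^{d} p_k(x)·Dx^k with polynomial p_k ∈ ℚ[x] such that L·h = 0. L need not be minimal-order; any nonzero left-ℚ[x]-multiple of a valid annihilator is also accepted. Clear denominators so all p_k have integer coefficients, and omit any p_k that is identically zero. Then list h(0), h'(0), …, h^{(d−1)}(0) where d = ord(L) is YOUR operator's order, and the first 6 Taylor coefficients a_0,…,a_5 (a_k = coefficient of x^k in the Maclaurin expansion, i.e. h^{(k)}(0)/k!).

L = (-6 - 4·x)·Dx + (7 + 4·x - 4·x^2)·Dx^2 + (-1 + 4·x^2)·Dx^3  (order 3).
h: a_k = 0, 5, 9/2, 11/2, 193/24, 1537/120, …
ICs: h(0) = 0, h′(0) = 5, h′′(0) = 9.

f: a_k = 4, 8, 16, 32, 64, 128, …
g: a_k = 1, 1, 1/2, 1/6, 1/24, 1/120, …
Sum ⇒ L₀ = lclm(L_f,L_g) in ℚ(x)⟨Dx⟩.
h=∫₀ˣh₀: take L = L₀·Dx.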